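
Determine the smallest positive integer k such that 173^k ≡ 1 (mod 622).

By Lagrange's theorem, ord_622(173) divides φ(622) = φ(2)·φ(311) = 1·310 = 310 = 2 · 5 · 31.
Divisors of 310: 1, 2, 5, 10, 31, 62, 155, 310.
Check 173^d mod 622 for each divisor in increasing order:
173^1 ≡ 173 (mod 622)
173^2 ≡ 73 (mod 622)
173^5 ≡ 113 (mod 622)
173^10 ≡ 329 (mod 622)
173^31 ≡ 363 (mod 622)
173^62 ≡ 527 (mod 622)
173^155 ≡ 1 (mod 622) ✓
The smallest such exponent is 155, so the order of 173 is 155.

155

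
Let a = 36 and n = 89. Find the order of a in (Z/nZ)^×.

44

The order of 36 must divide φ(89) = 89 − 1 = 88 = 2^3 · 11.
Divisors of 88: 1, 2, 4, 8, 11, 22, 44, 88.
Evaluate successive powers at the divisors of 88:
36^1 ≡ 36 (mod 89)
36^2 ≡ 50 (mod 89)
36^4 ≡ 8 (mod 89)
36^8 ≡ 64 (mod 89)
36^11 ≡ 34 (mod 89)
36^22 ≡ 88 (mod 89)
36^44 ≡ 1 (mod 89) ✓
The smallest such exponent is 44, so the order of 36 is 44.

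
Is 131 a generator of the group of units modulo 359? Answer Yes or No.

No

φ(359) = 359 − 1 = 358 = 2 · 179.
Test 131^(358/q) mod 359 for each prime factor q of 358:
131^179 ≡ 1 (mod 359)  [q = 2: ≡ 1 ✗]
131^2 ≡ 288 (mod 359)  [q = 179: ≢ 1 ✓]
Since 131^179 ≡ 1, the order of 131 divides 179 < 358, so 131 is not a primitive root.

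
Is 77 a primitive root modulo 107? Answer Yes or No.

φ(107) = 107 − 1 = 106 = 2 · 53.
It suffices to check that the order of 77 is not a proper divisor of 106: compute 77^(106/q) for q ∈ {2, 53}.
77^53 ≡ 106 (mod 107)  [q = 2: ≢ 1 ✓]
77^2 ≡ 44 (mod 107)  [q = 53: ≢ 1 ✓]
None equal 1, so ord_107(77) = 106: 77 is a primitive root.

Yes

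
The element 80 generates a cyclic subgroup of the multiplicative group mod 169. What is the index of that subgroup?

13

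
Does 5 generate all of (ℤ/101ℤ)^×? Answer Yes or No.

No

φ(101) = 101 − 1 = 100 = 2^2 · 5^2.
5 is a primitive root mod 101 iff 5^(φ(101)/q) ≢ 1 for every prime q | φ(101), i.e. q ∈ {2, 5}.
5^50 ≡ 1 (mod 101)  [q = 2: ≡ 1 ✗]
5^20 ≡ 84 (mod 101)  [q = 5: ≢ 1 ✓]
Since 5^50 ≡ 1, the order of 5 divides 50 < 100, so 5 is not a primitive root.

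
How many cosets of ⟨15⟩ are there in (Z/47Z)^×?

1

The order of 15 must divide φ(47) = 47 − 1 = 46 = 2 · 23.
Divisors of 46: 1, 2, 23, 46.
Evaluate successive powers at the divisors of 46:
15^1 ≡ 15 (mod 47)
15^2 ≡ 37 (mod 47)
15^23 ≡ 46 (mod 47)
15^46 ≡ 1 (mod 47) ✓
The order of 15 is 46, so the subgroup it generates has 46 elements.
The index is φ(47) / ord(15) = 46 / 46 = 1.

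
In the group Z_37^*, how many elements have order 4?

φ(37) = 37 − 1 = 36 = 2^2 · 3^2.
(Z/37Z)^× is cyclic (|G| = 36); a cyclic group of order m has exactly φ(d) elements of each order d | m, and none otherwise.
4 = 2^2 divides 36, and φ(4) = 2.

2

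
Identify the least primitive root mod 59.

φ(59) = 59 − 1 = 58 = 2 · 29.
g is a primitive root iff g^(58/q) ≢ 1 (mod 59) for each prime q ∈ {2, 29}.
g = 2: 2^29 ≡ 58; 2^2 ≡ 4 — none is 1, so 2 is a primitive root.
Hence the least primitive root of 59 is 2.

2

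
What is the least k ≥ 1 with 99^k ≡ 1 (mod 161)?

22

The order of 99 must divide φ(161) = φ(7·23) = (7−1)·(23−1) = 6·22 = 132 = 2^2 · 3 · 11.
Divisors of 132: 1, 2, 3, 4, 6, 11, 12, 22, 33, 44, 66, 132.
Check 99^d mod 161 for each divisor in increasing order:
99^1 ≡ 99 (mod 161)
99^2 ≡ 141 (mod 161)
99^3 ≡ 113 (mod 161)
99^4 ≡ 78 (mod 161)
99^6 ≡ 50 (mod 161)
99^11 ≡ 22 (mod 161)
99^12 ≡ 85 (mod 161)
99^22 ≡ 1 (mod 161) ✓
The smallest such exponent is 22, so the order of 99 is 22.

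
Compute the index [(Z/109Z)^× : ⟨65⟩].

ord(65) | φ(109) = 109 − 1 = 108 = 2^2 · 3^3.
Divisors of 108: 1, 2, 3, 4, 6, 9, 12, 18, 27, 36, 54, 108.
Check 65^d mod 109 for each divisor in increasing order:
65^1 ≡ 65 (mod 109)
65^2 ≡ 83 (mod 109)
65^3 ≡ 54 (mod 109)
65^4 ≡ 22 (mod 109)
65^6 ≡ 82 (mod 109)
65^9 ≡ 68 (mod 109)
65^12 ≡ 75 (mod 109)
65^18 ≡ 46 (mod 109)
65^27 ≡ 76 (mod 109)
65^36 ≡ 45 (mod 109)
65^54 ≡ 108 (mod 109)
65^108 ≡ 1 (mod 109) ✓
Thus |⟨65⟩| = ord(65) = 108.
[(Z/109Z)^× : ⟨65⟩] = 108/108 = 1.

1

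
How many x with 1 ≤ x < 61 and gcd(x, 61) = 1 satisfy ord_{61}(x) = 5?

4

φ(61) = 61 − 1 = 60 = 2^2 · 3 · 5.
Since (Z/61Z)^× is cyclic of order 60, the number of elements of order d is φ(d) when d | 60 and 0 otherwise.
5 | 60, and φ(5) = 5 − 1 = 4.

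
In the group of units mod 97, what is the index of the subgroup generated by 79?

Since 79 ∈ (Z/97Z)^×, its order divides φ(97) = 97 − 1 = 96 = 2^5 · 3.
Divisors of 96: 1, 2, 3, 4, 6, 8, 12, 16, 24, 32, 48, 96.
Evaluate successive powers at the divisors of 96:
79^1 ≡ 79
79^2 ≡ 33
79^3 ≡ 85
79^4 ≡ 22
79^6 ≡ 47
79^8 ≡ 96
79^12 ≡ 75
79^16 ≡ 1
The order of 79 is 16, so the subgroup it generates has 16 elements.
The index is φ(97) / ord(79) = 96 / 16 = 6.

6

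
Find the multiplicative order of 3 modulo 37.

The order of 3 must divide φ(37) = 37 − 1 = 36 = 2^2 · 3^2.
Divisors of 36: 1, 2, 3, 4, 6, 9, 12, 18, 36.
Evaluate successive powers at the divisors of 36:
3^1 ≡ 3 (mod 37)
3^2 ≡ 9 (mod 37)
3^3 ≡ 27 (mod 37)
3^4 ≡ 7 (mod 37)
3^6 ≡ 26 (mod 37)
3^9 ≡ 36 (mod 37)
3^12 ≡ 10 (mod 37)
3^18 ≡ 1 (mod 37) ✓
Hence ord(3) = 18.

18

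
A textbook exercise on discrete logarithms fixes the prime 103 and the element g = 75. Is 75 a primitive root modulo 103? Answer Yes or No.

Yes

φ(103) = 103 − 1 = 102 = 2 · 3 · 17.
75 is a primitive root mod 103 iff 75^(φ(103)/q) ≢ 1 for every prime q | φ(103), i.e. q ∈ {2, 3, 17}.
75^51 ≡ 102 (mod 103)  [q = 2: ≢ 1 ✓]
75^34 ≡ 46 (mod 103)  [q = 3: ≢ 1 ✓]
75^6 ≡ 66 (mod 103)  [q = 17: ≢ 1 ✓]
All checks pass, so 75 has order 102 and is a primitive root modulo 103.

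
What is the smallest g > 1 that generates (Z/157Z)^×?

φ(157) = 157 − 1 = 156 = 2^2 · 3 · 13.
g is a primitive root iff g^(156/q) ≢ 1 (mod 157) for each prime q ∈ {2, 3, 13}.
g = 2: 2^78 ≡ 156; 2^52 ≡ 1 — hits 1, so not a primitive root.
g = 3: 3^78 ≡ 1 — hits 1, so not a primitive root.
g = 4: 4^78 ≡ 1 — hits 1, so not a primitive root.
g = 5: 5^78 ≡ 156; 5^52 ≡ 12; 5^12 ≡ 130 — none is 1, so 5 is a primitive root.
Hence the least primitive root of 157 is 5.

5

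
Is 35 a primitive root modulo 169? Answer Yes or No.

φ(169) = φ(13^2) = 13·(13−1) = 156 = 2^2 · 3 · 13.
35 is a primitive root mod 169 iff 35^(φ(169)/q) ≢ 1 for every prime q | φ(169), i.e. q ∈ {2, 3, 13}.
35^78 ≡ 1 (mod 169)  [q = 2: ≡ 1 ✗]
35^52 ≡ 22 (mod 169)  [q = 3: ≢ 1 ✓]
35^12 ≡ 131 (mod 169)  [q = 13: ≢ 1 ✓]
35^78 ≡ 1 shows ord(35) | 78, strictly less than φ(169); not a primitive root.

No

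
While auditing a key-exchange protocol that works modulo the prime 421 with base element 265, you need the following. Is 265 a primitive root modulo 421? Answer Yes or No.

φ(421) = 421 − 1 = 420 = 2^2 · 3 · 5 · 7.
It suffices to check that the order of 265 is not a proper divisor of 420: compute 265^(420/q) for q ∈ {2, 3, 5, 7}.
265^210 ≡ 420 (mod 421)  [q = 2: ≢ 1 ✓]
265^140 ≡ 400 (mod 421)  [q = 3: ≢ 1 ✓]
265^84 ≡ 252 (mod 421)  [q = 5: ≢ 1 ✓]
265^60 ≡ 1 (mod 421)  [q = 7: ≡ 1 ✗]
The check at q = 7 fails, so 265 generates a proper subgroup.

No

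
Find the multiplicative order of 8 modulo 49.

7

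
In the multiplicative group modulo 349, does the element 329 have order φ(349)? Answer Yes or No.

No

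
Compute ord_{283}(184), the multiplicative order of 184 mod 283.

By Lagrange's theorem, ord_283(184) divides φ(283) = 283 − 1 = 282 = 2 · 3 · 47.
Divisors of 282: 1, 2, 3, 6, 47, 94, 141, 282.
Check 184^d mod 283 for each divisor in increasing order:
184^1 ≡ 184 (mod 283)
184^2 ≡ 179 (mod 283)
184^3 ≡ 108 (mod 283)
184^6 ≡ 61 (mod 283)
184^47 ≡ 239 (mod 283)
184^94 ≡ 238 (mod 283)
184^141 ≡ 282 (mod 283)
184^282 ≡ 1 (mod 283) ✓
Therefore the multiplicative order of 184 modulo 283 is 282.

282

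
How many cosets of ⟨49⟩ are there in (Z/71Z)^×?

By Lagrange's theorem, ord_71(49) divides φ(71) = 71 − 1 = 70 = 2 · 5 · 7.
Divisors of 70: 1, 2, 5, 7, 10, 14, 35, 70.
Check 49^d mod 71 for each divisor in increasing order:
49^1 ≡ 49 (mod 71)
49^2 ≡ 58 (mod 71)
49^5 ≡ 45 (mod 71)
49^7 ≡ 54 (mod 71)
49^10 ≡ 37 (mod 71)
49^14 ≡ 5 (mod 71)
49^35 ≡ 1 (mod 71) ✓
The order of 49 is 35, so the subgroup it generates has 35 elements.
Index = |(Z/71Z)^×| / |⟨49⟩| = 70 / 35 = 2.

2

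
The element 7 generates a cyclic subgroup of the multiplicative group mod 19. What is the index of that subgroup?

By Lagrange's theorem, ord_19(7) divides φ(19) = 19 − 1 = 18 = 2 · 3^2.
Divisors of 18: 1, 2, 3, 6, 9, 18.
Test each divisor d:
7^1 ≡ 7 (mod 19)
7^2 ≡ 11 (mod 19)
7^3 ≡ 1 (mod 19) ✓
Thus |⟨7⟩| = ord(7) = 3.
Index = |(Z/19Z)^×| / |⟨7⟩| = 18 / 3 = 6.

6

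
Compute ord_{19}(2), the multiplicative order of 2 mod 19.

By Lagrange's theorem, ord_19(2) divides φ(19) = 19 − 1 = 18 = 2 · 3^2.
Divisors of 18: 1, 2, 3, 6, 9, 18.
Test each divisor d:
2^1 ≡ 2 (mod 19)
2^2 ≡ 4 (mod 19)
2^3 ≡ 8 (mod 19)
2^6 ≡ 7 (mod 19)
2^9 ≡ 18 (mod 19)
2^18 ≡ 1 (mod 19) ✓
The smallest such exponent is 18, so the order of 2 is 18.

18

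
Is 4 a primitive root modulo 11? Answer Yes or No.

No

φ(11) = 11 − 1 = 10 = 2 · 5.
Test 4^(10/q) mod 11 for each prime factor q of 10:
4^5 ≡ 1 (mod 11)  [q = 2: ≡ 1 ✗]
4^2 ≡ 5 (mod 11)  [q = 5: ≢ 1 ✓]
4^5 ≡ 1 shows ord(4) | 5, strictly less than φ(11); not a primitive root.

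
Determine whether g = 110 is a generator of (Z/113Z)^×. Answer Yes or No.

Yes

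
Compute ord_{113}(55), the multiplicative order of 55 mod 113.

The order of 55 must divide φ(113) = 113 − 1 = 112 = 2^4 · 7.
Divisors of 112: 1, 2, 4, 7, 8, 14, 16, 28, 56, 112.
Check 55^d mod 113 for each divisor in increasing order:
55^1 ≡ 55
55^2 ≡ 87
55^4 ≡ 111
55^7 ≡ 35
55^8 ≡ 4
55^14 ≡ 95
55^16 ≡ 16
55^28 ≡ 98
55^56 ≡ 112
55^112 ≡ 1
The smallest such exponent is 112, so the order of 55 is 112.

112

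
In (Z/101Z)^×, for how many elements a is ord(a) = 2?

1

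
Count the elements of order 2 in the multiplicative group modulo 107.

φ(107) = 107 − 1 = 106 = 2 · 53.
Since (Z/107Z)^× is cyclic of order 106, the number of elements of order d is φ(d) when d | 106 and 0 otherwise.
2 | 106, and φ(2) = 2 − 1 = 1.

1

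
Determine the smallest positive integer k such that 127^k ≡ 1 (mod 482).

ord(127) | φ(482) = φ(2)·φ(241) = 1·240 = 240 = 2^4 · 3 · 5.
Divisors of 240: 1, 2, 3, 4, 5, 6, 8, 10, 12, 15, 16, 20, 24, 30, 40, 48, 60, 80, 120, 240.
Evaluate successive powers at the divisors of 240:
127^1 ≡ 127 (mod 482)
127^2 ≡ 223 (mod 482)
127^3 ≡ 365 (mod 482)
127^4 ≡ 83 (mod 482)
127^5 ≡ 419 (mod 482)
127^6 ≡ 193 (mod 482)
127^8 ≡ 141 (mod 482)
127^10 ≡ 113 (mod 482)
127^12 ≡ 135 (mod 482)
127^15 ≡ 111 (mod 482)
127^16 ≡ 119 (mod 482)
127^20 ≡ 237 (mod 482)
127^24 ≡ 391 (mod 482)
127^30 ≡ 271 (mod 482)
127^40 ≡ 257 (mod 482)
127^48 ≡ 87 (mod 482)
127^60 ≡ 177 (mod 482)
127^80 ≡ 15 (mod 482)
127^120 ≡ 481 (mod 482)
127^240 ≡ 1 (mod 482) ✓
So ord_482(127) = 240.

240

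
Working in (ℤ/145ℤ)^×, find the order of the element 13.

The order of 13 must divide φ(145) = φ(5·29) = (5−1)·(29−1) = 4·28 = 112 = 2^4 · 7.
Divisors of 112: 1, 2, 4, 7, 8, 14, 16, 28, 56, 112.
Evaluate successive powers at the divisors of 112:
13^1 ≡ 13 (mod 145)
13^2 ≡ 24 (mod 145)
13^4 ≡ 141 (mod 145)
13^7 ≡ 57 (mod 145)
13^8 ≡ 16 (mod 145)
13^14 ≡ 59 (mod 145)
13^16 ≡ 111 (mod 145)
13^28 ≡ 1 (mod 145) ✓
Hence ord(13) = 28.

28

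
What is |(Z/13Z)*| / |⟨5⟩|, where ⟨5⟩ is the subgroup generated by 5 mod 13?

By Lagrange's theorem, ord_13(5) divides φ(13) = 13 − 1 = 12 = 2^2 · 3.
Divisors of 12: 1, 2, 3, 4, 6, 12.
Compute 5^d (mod 13) for the divisors d until we hit 1:
5^1 ≡ 5
5^2 ≡ 12
5^3 ≡ 8
5^4 ≡ 1
Thus |⟨5⟩| = ord(5) = 4.
[(Z/13Z)^× : ⟨5⟩] = 12/4 = 3.

3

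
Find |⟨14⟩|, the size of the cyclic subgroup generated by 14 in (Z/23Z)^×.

ord(14) | φ(23) = 23 − 1 = 22 = 2 · 11.
Divisors of 22: 1, 2, 11, 22.
Test each divisor d:
14^1 ≡ 14 (mod 23)
14^2 ≡ 12 (mod 23)
14^11 ≡ 22 (mod 23)
14^22 ≡ 1 (mod 23) ✓
So ord_23(14) = 22.

22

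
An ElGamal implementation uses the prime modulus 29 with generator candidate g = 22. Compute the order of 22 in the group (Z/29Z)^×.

14

Since 22 ∈ (Z/29Z)^×, its order divides φ(29) = 29 − 1 = 28 = 2^2 · 7.
Divisors of 28: 1, 2, 4, 7, 14, 28.
Test each divisor d:
22^1 ≡ 22 (mod 29)
22^2 ≡ 20 (mod 29)
22^4 ≡ 23 (mod 29)
22^7 ≡ 28 (mod 29)
22^14 ≡ 1 (mod 29) ✓
Hence ord(22) = 14.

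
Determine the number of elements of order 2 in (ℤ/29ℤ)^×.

1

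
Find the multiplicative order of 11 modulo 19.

3

Since 11 ∈ (Z/19Z)^×, its order divides φ(19) = 19 − 1 = 18 = 2 · 3^2.
Divisors of 18: 1, 2, 3, 6, 9, 18.
Test each divisor d:
11^1 ≡ 11
11^2 ≡ 7
11^3 ≡ 1
Therefore the multiplicative order of 11 modulo 19 is 3.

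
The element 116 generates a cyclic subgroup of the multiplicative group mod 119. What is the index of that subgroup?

2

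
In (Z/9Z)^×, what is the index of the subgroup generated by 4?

ord(4) | φ(9) = φ(3^2) = 3·(3−1) = 6 = 2 · 3.
Divisors of 6: 1, 2, 3, 6.
Check 4^d mod 9 for each divisor in increasing order:
4^1 ≡ 4 (mod 9)
4^2 ≡ 7 (mod 9)
4^3 ≡ 1 (mod 9) ✓
The order of 4 is 3, so the subgroup it generates has 3 elements.
Index = |(Z/9Z)^×| / |⟨4⟩| = 6 / 3 = 2.

2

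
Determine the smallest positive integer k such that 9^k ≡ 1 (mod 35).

6

The order of 9 must divide φ(35) = φ(5·7) = (5−1)·(7−1) = 4·6 = 24 = 2^3 · 3.
Divisors of 24: 1, 2, 3, 4, 6, 8, 12, 24.
Check 9^d mod 35 for each divisor in increasing order:
9^1 ≡ 9 (mod 35)
9^2 ≡ 11 (mod 35)
9^3 ≡ 29 (mod 35)
9^4 ≡ 16 (mod 35)
9^6 ≡ 1 (mod 35) ✓
Therefore the multiplicative order of 9 modulo 35 is 6.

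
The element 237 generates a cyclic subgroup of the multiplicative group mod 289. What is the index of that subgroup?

By Lagrange's theorem, ord_289(237) divides φ(289) = φ(17^2) = 17·(17−1) = 272 = 2^4 · 17.
Divisors of 272: 1, 2, 4, 8, 16, 17, 34, 68, 136, 272.
Check 237^d mod 289 for each divisor in increasing order:
237^1 ≡ 237 (mod 289)
237^2 ≡ 103 (mod 289)
237^4 ≡ 205 (mod 289)
237^8 ≡ 120 (mod 289)
237^16 ≡ 239 (mod 289)
237^17 ≡ 288 (mod 289)
237^34 ≡ 1 (mod 289) ✓
The order of 237 is 34, so the subgroup it generates has 34 elements.
The index is φ(289) / ord(237) = 272 / 34 = 8.

8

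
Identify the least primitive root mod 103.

φ(103) = 103 − 1 = 102 = 2 · 3 · 17.
Test candidates g = 2, 3, … against the prime factors q ∈ {2, 3, 17} of φ(103): g is a generator iff g^(102/q) ≢ 1 for every such q.
g = 2: 2^51 ≡ 1 — hits 1, so not a primitive root.
g = 3: 3^51 ≡ 102; 3^34 ≡ 1 — hits 1, so not a primitive root.
g = 4: 4^51 ≡ 1 — hits 1, so not a primitive root.
g = 5: 5^51 ≡ 102; 5^34 ≡ 56; 5^6 ≡ 72 — none is 1, so 5 is a primitive root.
So 5 is the smallest generator of (Z/103Z)^×.

5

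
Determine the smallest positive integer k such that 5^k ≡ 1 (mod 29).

14

The order of 5 must divide φ(29) = 29 − 1 = 28 = 2^2 · 7.
Divisors of 28: 1, 2, 4, 7, 14, 28.
Compute 5^d (mod 29) for the divisors d until we hit 1:
5^1 ≡ 5
5^2 ≡ 25
5^4 ≡ 16
5^7 ≡ 28
5^14 ≡ 1
Hence ord(5) = 14.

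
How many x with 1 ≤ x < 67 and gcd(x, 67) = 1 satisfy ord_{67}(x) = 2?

φ(67) = 67 − 1 = 66 = 2 · 3 · 11.
(Z/67Z)^× is cyclic (|G| = 66); a cyclic group of order m has exactly φ(d) elements of each order d | m, and none otherwise.
2 | 66, and φ(2) = 2 − 1 = 1.

1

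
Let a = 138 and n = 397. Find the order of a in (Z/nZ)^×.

396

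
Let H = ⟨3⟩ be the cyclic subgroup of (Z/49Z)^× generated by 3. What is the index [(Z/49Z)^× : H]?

The order of 3 must divide φ(49) = φ(7^2) = 7·(7−1) = 42 = 2 · 3 · 7.
Divisors of 42: 1, 2, 3, 6, 7, 14, 21, 42.
Check 3^d mod 49 for each divisor in increasing order:
3^1 ≡ 3 (mod 49)
3^2 ≡ 9 (mod 49)
3^3 ≡ 27 (mod 49)
3^6 ≡ 43 (mod 49)
3^7 ≡ 31 (mod 49)
3^14 ≡ 30 (mod 49)
3^21 ≡ 48 (mod 49)
3^42 ≡ 1 (mod 49) ✓
The order of 3 is 42, so the subgroup it generates has 42 elements.
The index is φ(49) / ord(3) = 42 / 42 = 1.

1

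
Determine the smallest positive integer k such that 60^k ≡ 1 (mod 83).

82

Since 60 ∈ (Z/83Z)^×, its order divides φ(83) = 83 − 1 = 82 = 2 · 41.
Divisors of 82: 1, 2, 41, 82.
Check 60^d mod 83 for each divisor in increasing order:
60^1 ≡ 60
60^2 ≡ 31
60^41 ≡ 82
60^82 ≡ 1
The smallest such exponent is 82, so the order of 60 is 82.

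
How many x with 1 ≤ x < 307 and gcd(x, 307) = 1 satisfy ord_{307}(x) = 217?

φ(307) = 307 − 1 = 306 = 2 · 3^2 · 17.
In a cyclic group of order 306, there are φ(d) elements of order d for each divisor d of 306, and zero for non-divisors.
217 does not divide 306, so no element of (Z/307Z)^× has order 217.

0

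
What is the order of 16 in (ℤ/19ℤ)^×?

By Lagrange's theorem, ord_19(16) divides φ(19) = 19 − 1 = 18 = 2 · 3^2.
Divisors of 18: 1, 2, 3, 6, 9, 18.
Evaluate successive powers at the divisors of 18:
16^1 ≡ 16 (mod 19)
16^2 ≡ 9 (mod 19)
16^3 ≡ 11 (mod 19)
16^6 ≡ 7 (mod 19)
16^9 ≡ 1 (mod 19) ✓
Hence ord(16) = 9.

9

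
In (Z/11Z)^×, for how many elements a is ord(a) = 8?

0

φ(11) = 11 − 1 = 10 = 2 · 5.
(Z/11Z)^× is cyclic (|G| = 10); a cyclic group of order m has exactly φ(d) elements of each order d | m, and none otherwise.
Here 10 is not a multiple of 8, so there are no elements of order 8.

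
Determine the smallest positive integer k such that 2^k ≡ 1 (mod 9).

6

Since 2 ∈ (Z/9Z)^×, its order divides φ(9) = φ(3^2) = 3·(3−1) = 6 = 2 · 3.
Divisors of 6: 1, 2, 3, 6.
Compute 2^d (mod 9) for the divisors d until we hit 1:
2^1 ≡ 2 (mod 9)
2^2 ≡ 4 (mod 9)
2^3 ≡ 8 (mod 9)
2^6 ≡ 1 (mod 9) ✓
So ord_9(2) = 6.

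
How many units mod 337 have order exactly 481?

0

φ(337) = 337 − 1 = 336 = 2^4 · 3 · 7.
(Z/337Z)^× is cyclic (|G| = 336); a cyclic group of order m has exactly φ(d) elements of each order d | m, and none otherwise.
Here 336 is not a multiple of 481, so there are no elements of order 481.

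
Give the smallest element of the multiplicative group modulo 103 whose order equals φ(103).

5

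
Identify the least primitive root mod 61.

φ(61) = 61 − 1 = 60 = 2^2 · 3 · 5.
g is a primitive root iff g^(60/q) ≢ 1 (mod 61) for each prime q ∈ {2, 3, 5}.
g = 2: 2^30 ≡ 60; 2^20 ≡ 47; 2^12 ≡ 9 — none is 1, so 2 is a primitive root.
So 2 is the smallest generator of (Z/61Z)^×.

2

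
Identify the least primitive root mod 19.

φ(19) = 19 − 1 = 18 = 2 · 3^2.
Test candidates g = 2, 3, … against the prime factors q ∈ {2, 3} of φ(19): g is a generator iff g^(18/q) ≢ 1 for every such q.
g = 2: 2^9 ≡ 18; 2^6 ≡ 7 — none is 1, so 2 is a primitive root.
The smallest primitive root modulo 19 is 2.

2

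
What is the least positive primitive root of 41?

6

φ(41) = 41 − 1 = 40 = 2^3 · 5.
Test candidates g = 2, 3, … against the prime factors q ∈ {2, 5} of φ(41): g is a generator iff g^(40/q) ≢ 1 for every such q.
g = 2: 2^20 ≡ 1 — hits 1, so not a primitive root.
g = 3: 3^20 ≡ 40; 3^8 ≡ 1 — hits 1, so not a primitive root.
g = 4: 4^20 ≡ 1 — hits 1, so not a primitive root.
g = 5: 5^20 ≡ 1 — hits 1, so not a primitive root.
g = 6: 6^20 ≡ 40; 6^8 ≡ 10 — none is 1, so 6 is a primitive root.
So 6 is the smallest generator of (Z/41Z)^×.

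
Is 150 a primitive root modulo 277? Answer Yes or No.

Yes

φ(277) = 277 − 1 = 276 = 2^2 · 3 · 23.
150 is a primitive root mod 277 iff 150^(φ(277)/q) ≢ 1 for every prime q | φ(277), i.e. q ∈ {2, 3, 23}.
150^138 ≡ 276 (mod 277)  [q = 2: ≢ 1 ✓]
150^92 ≡ 116 (mod 277)  [q = 3: ≢ 1 ✓]
150^12 ≡ 131 (mod 277)  [q = 23: ≢ 1 ✓]
All checks pass, so 150 has order 276 and is a primitive root modulo 277.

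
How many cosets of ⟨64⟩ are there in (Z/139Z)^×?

6

Since 64 ∈ (Z/139Z)^×, its order divides φ(139) = 139 − 1 = 138 = 2 · 3 · 23.
Divisors of 138: 1, 2, 3, 6, 23, 46, 69, 138.
Test each divisor d:
64^1 ≡ 64 (mod 139)
64^2 ≡ 65 (mod 139)
64^3 ≡ 129 (mod 139)
64^6 ≡ 100 (mod 139)
64^23 ≡ 1 (mod 139) ✓
The order of 64 is 23, so the subgroup it generates has 23 elements.
Index = |(Z/139Z)^×| / |⟨64⟩| = 138 / 23 = 6.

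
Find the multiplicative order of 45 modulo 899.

105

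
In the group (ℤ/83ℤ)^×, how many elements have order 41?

40

φ(83) = 83 − 1 = 82 = 2 · 41.
Since (Z/83Z)^× is cyclic of order 82, the number of elements of order d is φ(d) when d | 82 and 0 otherwise.
41 | 82, and φ(41) = 41 − 1 = 40.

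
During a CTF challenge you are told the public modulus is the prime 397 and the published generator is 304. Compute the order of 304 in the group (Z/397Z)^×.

9

By Lagrange's theorem, ord_397(304) divides φ(397) = 397 − 1 = 396 = 2^2 · 3^2 · 11.
Divisors of 396: 1, 2, 3, 4, 6, 9, 11, 12, 18, 22, 33, 36, 44, 66, 99, 132, 198, 396.
Check 304^d mod 397 for each divisor in increasing order:
304^1 ≡ 304 (mod 397)
304^2 ≡ 312 (mod 397)
304^3 ≡ 362 (mod 397)
304^4 ≡ 79 (mod 397)
304^6 ≡ 34 (mod 397)
304^9 ≡ 1 (mod 397) ✓
So ord_397(304) = 9.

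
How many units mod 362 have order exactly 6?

2

φ(362) = φ(2)·φ(181) = 1·180 = 180 = 2^2 · 3^2 · 5.
In a cyclic group of order 180, there are φ(d) elements of order d for each divisor d of 180, and zero for non-divisors.
6 = 2 · 3 divides 180, and φ(6) = 2.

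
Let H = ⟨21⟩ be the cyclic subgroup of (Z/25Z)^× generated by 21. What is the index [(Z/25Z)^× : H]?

By Lagrange's theorem, ord_25(21) divides φ(25) = φ(5^2) = 5·(5−1) = 20 = 2^2 · 5.
Divisors of 20: 1, 2, 4, 5, 10, 20.
Compute 21^d (mod 25) for the divisors d until we hit 1:
21^1 ≡ 21 (mod 25)
21^2 ≡ 16 (mod 25)
21^4 ≡ 6 (mod 25)
21^5 ≡ 1 (mod 25) ✓
So ord_25(21) = 5, hence |⟨21⟩| = 5.
[(Z/25Z)^× : ⟨21⟩] = 20/5 = 4.

4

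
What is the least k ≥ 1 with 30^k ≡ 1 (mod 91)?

ord(30) | φ(91) = φ(7·13) = (7−1)·(13−1) = 6·12 = 72 = 2^3 · 3^2.
Divisors of 72: 1, 2, 3, 4, 6, 8, 9, 12, 18, 24, 36, 72.
Check 30^d mod 91 for each divisor in increasing order:
30^1 ≡ 30 (mod 91)
30^2 ≡ 81 (mod 91)
30^3 ≡ 64 (mod 91)
30^4 ≡ 9 (mod 91)
30^6 ≡ 1 (mod 91) ✓
Hence ord(30) = 6.

6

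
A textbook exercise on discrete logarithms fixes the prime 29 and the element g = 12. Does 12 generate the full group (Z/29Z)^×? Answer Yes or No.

No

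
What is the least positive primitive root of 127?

3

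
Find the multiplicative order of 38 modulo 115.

44

ord(38) | φ(115) = φ(5·23) = (5−1)·(23−1) = 4·22 = 88 = 2^3 · 11.
Divisors of 88: 1, 2, 4, 8, 11, 22, 44, 88.
Evaluate successive powers at the divisors of 88:
38^1 ≡ 38 (mod 115)
38^2 ≡ 64 (mod 115)
38^4 ≡ 71 (mod 115)
38^8 ≡ 96 (mod 115)
38^11 ≡ 22 (mod 115)
38^22 ≡ 24 (mod 115)
38^44 ≡ 1 (mod 115) ✓
The smallest such exponent is 44, so the order of 38 is 44.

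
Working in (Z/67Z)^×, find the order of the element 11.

The order of 11 must divide φ(67) = 67 − 1 = 66 = 2 · 3 · 11.
Divisors of 66: 1, 2, 3, 6, 11, 22, 33, 66.
Test each divisor d:
11^1 ≡ 11 (mod 67)
11^2 ≡ 54 (mod 67)
11^3 ≡ 58 (mod 67)
11^6 ≡ 14 (mod 67)
11^11 ≡ 30 (mod 67)
11^22 ≡ 29 (mod 67)
11^33 ≡ 66 (mod 67)
11^66 ≡ 1 (mod 67) ✓
Therefore the multiplicative order of 11 modulo 67 is 66.

66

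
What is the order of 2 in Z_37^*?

Since 2 ∈ (Z/37Z)^×, its order divides φ(37) = 37 − 1 = 36 = 2^2 · 3^2.
Divisors of 36: 1, 2, 3, 4, 6, 9, 12, 18, 36.
Check 2^d mod 37 for each divisor in increasing order:
2^1 ≡ 2
2^2 ≡ 4
2^3 ≡ 8
2^4 ≡ 16
2^6 ≡ 27
2^9 ≡ 31
2^12 ≡ 26
2^18 ≡ 36
2^36 ≡ 1
So ord_37(2) = 36.

36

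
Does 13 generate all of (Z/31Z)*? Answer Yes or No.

Yes

φ(31) = 31 − 1 = 30 = 2 · 3 · 5.
13 is a primitive root mod 31 iff 13^(φ(31)/q) ≢ 1 for every prime q | φ(31), i.e. q ∈ {2, 3, 5}.
13^15 ≡ 30 (mod 31)  [q = 2: ≢ 1 ✓]
13^10 ≡ 5 (mod 31)  [q = 3: ≢ 1 ✓]
13^6 ≡ 16 (mod 31)  [q = 5: ≢ 1 ✓]
All checks pass, so 13 has order 30 and is a primitive root modulo 31.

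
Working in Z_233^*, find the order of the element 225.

58

The order of 225 must divide φ(233) = 233 − 1 = 232 = 2^3 · 29.
Divisors of 232: 1, 2, 4, 8, 29, 58, 116, 232.
Test each divisor d:
225^1 ≡ 225 (mod 233)
225^2 ≡ 64 (mod 233)
225^4 ≡ 135 (mod 233)
225^8 ≡ 51 (mod 233)
225^29 ≡ 232 (mod 233)
225^58 ≡ 1 (mod 233) ✓
The smallest such exponent is 58, so the order of 225 is 58.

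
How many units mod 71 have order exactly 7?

6

φ(71) = 71 − 1 = 70 = 2 · 5 · 7.
Since (Z/71Z)^× is cyclic of order 70, the number of elements of order d is φ(d) when d | 70 and 0 otherwise.
7 | 70, and φ(7) = 7 − 1 = 6.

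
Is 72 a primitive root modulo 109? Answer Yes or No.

φ(109) = 109 − 1 = 108 = 2^2 · 3^3.
It suffices to check that the order of 72 is not a proper divisor of 108: compute 72^(108/q) for q ∈ {2, 3}.
72^54 ≡ 108 (mod 109)  [q = 2: ≢ 1 ✓]
72^36 ≡ 45 (mod 109)  [q = 3: ≢ 1 ✓]
All checks pass, so 72 has order 108 and is a primitive root modulo 109.

Yes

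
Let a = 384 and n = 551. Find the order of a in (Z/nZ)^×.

63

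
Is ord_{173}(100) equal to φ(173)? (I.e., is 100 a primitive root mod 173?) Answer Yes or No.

φ(173) = 173 − 1 = 172 = 2^2 · 43.
An element g generates (Z/173Z)^× iff g^(172/q) ≢ 1 (mod 173) for each prime q ∈ {2, 43}.
100^86 ≡ 1 (mod 173)  [q = 2: ≡ 1 ✗]
100^4 ≡ 118 (mod 173)  [q = 43: ≢ 1 ✓]
Since 100^86 ≡ 1, the order of 100 divides 86 < 172, so 100 is not a primitive root.

No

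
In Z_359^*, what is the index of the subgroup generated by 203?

2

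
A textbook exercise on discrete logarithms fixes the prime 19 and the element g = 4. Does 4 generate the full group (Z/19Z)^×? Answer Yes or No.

No

φ(19) = 19 − 1 = 18 = 2 · 3^2.
Test 4^(18/q) mod 19 for each prime factor q of 18:
4^9 ≡ 1 (mod 19)  [q = 2: ≡ 1 ✗]
4^6 ≡ 11 (mod 19)  [q = 3: ≢ 1 ✓]
Since 4^9 ≡ 1, the order of 4 divides 9 < 18, so 4 is not a primitive root.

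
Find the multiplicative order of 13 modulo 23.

11

Since 13 ∈ (Z/23Z)^×, its order divides φ(23) = 23 − 1 = 22 = 2 · 11.
Divisors of 22: 1, 2, 11, 22.
Evaluate successive powers at the divisors of 22:
13^1 ≡ 13 (mod 23)
13^2 ≡ 8 (mod 23)
13^11 ≡ 1 (mod 23) ✓
So ord_23(13) = 11.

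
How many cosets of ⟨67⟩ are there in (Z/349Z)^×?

12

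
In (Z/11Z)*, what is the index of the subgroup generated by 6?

1

By Lagrange's theorem, ord_11(6) divides φ(11) = 11 − 1 = 10 = 2 · 5.
Divisors of 10: 1, 2, 5, 10.
Test each divisor d:
6^1 ≡ 6 (mod 11)
6^2 ≡ 3 (mod 11)
6^5 ≡ 10 (mod 11)
6^10 ≡ 1 (mod 11) ✓
Thus |⟨6⟩| = ord(6) = 10.
[(Z/11Z)^× : ⟨6⟩] = 10/10 = 1.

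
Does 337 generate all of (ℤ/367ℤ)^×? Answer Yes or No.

Yes

φ(367) = 367 − 1 = 366 = 2 · 3 · 61.
An element g generates (Z/367Z)^× iff g^(366/q) ≢ 1 (mod 367) for each prime q ∈ {2, 3, 61}.
337^183 ≡ 366 (mod 367)  [q = 2: ≢ 1 ✓]
337^122 ≡ 283 (mod 367)  [q = 3: ≢ 1 ✓]
337^6 ≡ 8 (mod 367)  [q = 61: ≢ 1 ✓]
Every test exponent gives a nontrivial residue, hence 337 generates the full group.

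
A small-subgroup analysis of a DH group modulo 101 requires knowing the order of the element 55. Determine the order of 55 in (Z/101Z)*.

100

Since 55 ∈ (Z/101Z)^×, its order divides φ(101) = 101 − 1 = 100 = 2^2 · 5^2.
Divisors of 100: 1, 2, 4, 5, 10, 20, 25, 50, 100.
Evaluate successive powers at the divisors of 100:
55^1 ≡ 55
55^2 ≡ 96
55^4 ≡ 25
55^5 ≡ 62
55^10 ≡ 6
55^20 ≡ 36
55^25 ≡ 10
55^50 ≡ 100
55^100 ≡ 1
The smallest such exponent is 100, so the order of 55 is 100.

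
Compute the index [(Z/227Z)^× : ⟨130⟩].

The order of 130 must divide φ(227) = 227 − 1 = 226 = 2 · 113.
Divisors of 226: 1, 2, 113, 226.
Test each divisor d:
130^1 ≡ 130
130^2 ≡ 102
130^113 ≡ 226
130^226 ≡ 1
Thus |⟨130⟩| = ord(130) = 226.
Index = |(Z/227Z)^×| / |⟨130⟩| = 226 / 226 = 1.

1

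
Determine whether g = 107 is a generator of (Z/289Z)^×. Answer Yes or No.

φ(289) = φ(17^2) = 17·(17−1) = 272 = 2^4 · 17.
It suffices to check that the order of 107 is not a proper divisor of 272: compute 107^(272/q) for q ∈ {2, 17}.
107^136 ≡ 288 (mod 289)  [q = 2: ≢ 1 ✓]
107^16 ≡ 69 (mod 289)  [q = 17: ≢ 1 ✓]
Every test exponent gives a nontrivial residue, hence 107 generates the full group.

Yes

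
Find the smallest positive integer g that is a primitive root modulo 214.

5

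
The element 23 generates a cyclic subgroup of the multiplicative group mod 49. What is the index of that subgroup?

2

By Lagrange's theorem, ord_49(23) divides φ(49) = φ(7^2) = 7·(7−1) = 42 = 2 · 3 · 7.
Divisors of 42: 1, 2, 3, 6, 7, 14, 21, 42.
Evaluate successive powers at the divisors of 42:
23^1 ≡ 23
23^2 ≡ 39
23^3 ≡ 15
23^6 ≡ 29
23^7 ≡ 30
23^14 ≡ 18
23^21 ≡ 1
The order of 23 is 21, so the subgroup it generates has 21 elements.
Index = |(Z/49Z)^×| / |⟨23⟩| = 42 / 21 = 2.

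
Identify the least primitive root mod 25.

2

φ(25) = φ(5^2) = 5·(5−1) = 20 = 2^2 · 5.
Test candidates g = 2, 3, … against the prime factors q ∈ {2, 5} of φ(25): g is a generator iff g^(20/q) ≢ 1 for every such q.
g = 2: 2^10 ≡ 24; 2^4 ≡ 16 — none is 1, so 2 is a primitive root.
So 2 is the smallest generator of (Z/25Z)^×.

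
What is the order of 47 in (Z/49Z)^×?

42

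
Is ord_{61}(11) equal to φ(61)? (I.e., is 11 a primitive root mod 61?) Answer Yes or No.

No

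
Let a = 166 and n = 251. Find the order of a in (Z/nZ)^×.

250

Since 166 ∈ (Z/251Z)^×, its order divides φ(251) = 251 − 1 = 250 = 2 · 5^3.
Divisors of 250: 1, 2, 5, 10, 25, 50, 125, 250.
Compute 166^d (mod 251) for the divisors d until we hit 1:
166^1 ≡ 166 (mod 251)
166^2 ≡ 197 (mod 251)
166^5 ≡ 128 (mod 251)
166^10 ≡ 69 (mod 251)
166^25 ≡ 231 (mod 251)
166^50 ≡ 149 (mod 251)
166^125 ≡ 250 (mod 251)
166^250 ≡ 1 (mod 251) ✓
Therefore the multiplicative order of 166 modulo 251 is 250.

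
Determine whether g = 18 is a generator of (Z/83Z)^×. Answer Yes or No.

Yes

φ(83) = 83 − 1 = 82 = 2 · 41.
An element g generates (Z/83Z)^× iff g^(82/q) ≢ 1 (mod 83) for each prime q ∈ {2, 41}.
18^41 ≡ 82 (mod 83)  [q = 2: ≢ 1 ✓]
18^2 ≡ 75 (mod 83)  [q = 41: ≢ 1 ✓]
None equal 1, so ord_83(18) = 82: 18 is a primitive root.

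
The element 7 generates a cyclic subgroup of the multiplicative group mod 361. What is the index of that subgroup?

6

By Lagrange's theorem, ord_361(7) divides φ(361) = φ(19^2) = 19·(19−1) = 342 = 2 · 3^2 · 19.
Divisors of 342: 1, 2, 3, 6, 9, 18, 19, 38, 57, 114, 171, 342.
Compute 7^d (mod 361) for the divisors d until we hit 1:
7^1 ≡ 7 (mod 361)
7^2 ≡ 49 (mod 361)
7^3 ≡ 343 (mod 361)
7^6 ≡ 324 (mod 361)
7^9 ≡ 305 (mod 361)
7^18 ≡ 248 (mod 361)
7^19 ≡ 292 (mod 361)
7^38 ≡ 68 (mod 361)
7^57 ≡ 1 (mod 361) ✓
Thus |⟨7⟩| = ord(7) = 57.
The index is φ(361) / ord(7) = 342 / 57 = 6.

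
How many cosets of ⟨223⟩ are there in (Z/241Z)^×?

Since 223 ∈ (Z/241Z)^×, its order divides φ(241) = 241 − 1 = 240 = 2^4 · 3 · 5.
Divisors of 240: 1, 2, 3, 4, 5, 6, 8, 10, 12, 15, 16, 20, 24, 30, 40, 48, 60, 80, 120, 240.
Compute 223^d (mod 241) for the divisors d until we hit 1:
223^1 ≡ 223 (mod 241)
223^2 ≡ 83 (mod 241)
223^3 ≡ 193 (mod 241)
223^4 ≡ 141 (mod 241)
223^5 ≡ 113 (mod 241)
223^6 ≡ 135 (mod 241)
223^8 ≡ 119 (mod 241)
223^10 ≡ 237 (mod 241)
223^12 ≡ 150 (mod 241)
223^15 ≡ 30 (mod 241)
223^16 ≡ 183 (mod 241)
223^20 ≡ 16 (mod 241)
223^24 ≡ 87 (mod 241)
223^30 ≡ 177 (mod 241)
223^40 ≡ 15 (mod 241)
223^48 ≡ 98 (mod 241)
223^60 ≡ 240 (mod 241)
223^80 ≡ 225 (mod 241)
223^120 ≡ 1 (mod 241) ✓
Thus |⟨223⟩| = ord(223) = 120.
[(Z/241Z)^× : ⟨223⟩] = 240/120 = 2.

2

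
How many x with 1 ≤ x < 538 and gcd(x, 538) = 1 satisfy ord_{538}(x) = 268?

φ(538) = φ(2)·φ(269) = 1·268 = 268 = 2^2 · 67.
(Z/538Z)^× is cyclic (|G| = 268); a cyclic group of order m has exactly φ(d) elements of each order d | m, and none otherwise.
268 = 2^2 · 67 divides 268, and φ(268) = 132.

132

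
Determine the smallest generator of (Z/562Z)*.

3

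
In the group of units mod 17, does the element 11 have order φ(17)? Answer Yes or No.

Yes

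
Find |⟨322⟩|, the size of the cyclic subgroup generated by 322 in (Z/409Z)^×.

The order of 322 must divide φ(409) = 409 − 1 = 408 = 2^3 · 3 · 17.
Divisors of 408: 1, 2, 3, 4, 6, 8, 12, 17, 24, 34, 51, 68, 102, 136, 204, 408.
Compute 322^d (mod 409) for the divisors d until we hit 1:
322^1 ≡ 322 (mod 409)
322^2 ≡ 207 (mod 409)
322^3 ≡ 396 (mod 409)
322^4 ≡ 313 (mod 409)
322^6 ≡ 169 (mod 409)
322^8 ≡ 218 (mod 409)
322^12 ≡ 340 (mod 409)
322^17 ≡ 402 (mod 409)
322^24 ≡ 262 (mod 409)
322^34 ≡ 49 (mod 409)
322^51 ≡ 66 (mod 409)
322^68 ≡ 356 (mod 409)
322^102 ≡ 266 (mod 409)
322^136 ≡ 355 (mod 409)
322^204 ≡ 408 (mod 409)
322^408 ≡ 1 (mod 409) ✓
Therefore the multiplicative order of 322 modulo 409 is 408.

408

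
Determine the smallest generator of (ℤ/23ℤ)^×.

5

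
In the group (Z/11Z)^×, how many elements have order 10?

4

φ(11) = 11 − 1 = 10 = 2 · 5.
In a cyclic group of order 10, there are φ(d) elements of order d for each divisor d of 10, and zero for non-divisors.
10 = 2 · 5 divides 10, and φ(10) = 4.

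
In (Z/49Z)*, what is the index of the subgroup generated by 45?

The order of 45 must divide φ(49) = φ(7^2) = 7·(7−1) = 42 = 2 · 3 · 7.
Divisors of 42: 1, 2, 3, 6, 7, 14, 21, 42.
Compute 45^d (mod 49) for the divisors d until we hit 1:
45^1 ≡ 45 (mod 49)
45^2 ≡ 16 (mod 49)
45^3 ≡ 34 (mod 49)
45^6 ≡ 29 (mod 49)
45^7 ≡ 31 (mod 49)
45^14 ≡ 30 (mod 49)
45^21 ≡ 48 (mod 49)
45^42 ≡ 1 (mod 49) ✓
The order of 45 is 42, so the subgroup it generates has 42 elements.
[(Z/49Z)^× : ⟨45⟩] = 42/42 = 1.

1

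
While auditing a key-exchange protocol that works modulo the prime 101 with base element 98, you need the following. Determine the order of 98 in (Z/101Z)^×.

100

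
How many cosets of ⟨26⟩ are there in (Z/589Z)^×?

90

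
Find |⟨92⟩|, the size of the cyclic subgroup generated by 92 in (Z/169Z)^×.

13

ord(92) | φ(169) = φ(13^2) = 13·(13−1) = 156 = 2^2 · 3 · 13.
Divisors of 156: 1, 2, 3, 4, 6, 12, 13, 26, 39, 52, 78, 156.
Test each divisor d:
92^1 ≡ 92 (mod 169)
92^2 ≡ 14 (mod 169)
92^3 ≡ 105 (mod 169)
92^4 ≡ 27 (mod 169)
92^6 ≡ 40 (mod 169)
92^12 ≡ 79 (mod 169)
92^13 ≡ 1 (mod 169) ✓
Therefore the multiplicative order of 92 modulo 169 is 13.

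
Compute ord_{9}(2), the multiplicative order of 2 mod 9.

The order of 2 must divide φ(9) = φ(3^2) = 3·(3−1) = 6 = 2 · 3.
Divisors of 6: 1, 2, 3, 6.
Test each divisor d:
2^1 ≡ 2 (mod 9)
2^2 ≡ 4 (mod 9)
2^3 ≡ 8 (mod 9)
2^6 ≡ 1 (mod 9) ✓
Therefore the multiplicative order of 2 modulo 9 is 6.

6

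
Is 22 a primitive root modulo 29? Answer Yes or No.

No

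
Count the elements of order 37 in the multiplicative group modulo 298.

36

φ(298) = φ(2)·φ(149) = 1·148 = 148 = 2^2 · 37.
(Z/298Z)^× is cyclic (|G| = 148); a cyclic group of order m has exactly φ(d) elements of each order d | m, and none otherwise.
37 | 148, and φ(37) = 37 − 1 = 36.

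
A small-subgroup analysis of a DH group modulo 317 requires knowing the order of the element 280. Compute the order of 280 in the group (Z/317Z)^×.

79

By Lagrange's theorem, ord_317(280) divides φ(317) = 317 − 1 = 316 = 2^2 · 79.
Divisors of 316: 1, 2, 4, 79, 158, 316.
Compute 280^d (mod 317) for the divisors d until we hit 1:
280^1 ≡ 280 (mod 317)
280^2 ≡ 101 (mod 317)
280^4 ≡ 57 (mod 317)
280^79 ≡ 1 (mod 317) ✓
Hence ord(280) = 79.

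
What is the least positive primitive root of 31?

3

φ(31) = 31 − 1 = 30 = 2 · 3 · 5.
Test candidates g = 2, 3, … against the prime factors q ∈ {2, 3, 5} of φ(31): g is a generator iff g^(30/q) ≢ 1 for every such q.
g = 2: 2^15 ≡ 1 — hits 1, so not a primitive root.
g = 3: 3^15 ≡ 30; 3^10 ≡ 25; 3^6 ≡ 16 — none is 1, so 3 is a primitive root.
The smallest primitive root modulo 31 is 3.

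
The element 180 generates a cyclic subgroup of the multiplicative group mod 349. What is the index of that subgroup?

4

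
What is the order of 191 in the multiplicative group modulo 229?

228

Since 191 ∈ (Z/229Z)^×, its order divides φ(229) = 229 − 1 = 228 = 2^2 · 3 · 19.
Divisors of 228: 1, 2, 3, 4, 6, 12, 19, 38, 57, 76, 114, 228.
Evaluate successive powers at the divisors of 228:
191^1 ≡ 191
191^2 ≡ 70
191^3 ≡ 88
191^4 ≡ 91
191^6 ≡ 187
191^12 ≡ 161
191^19 ≡ 18
191^38 ≡ 95
191^57 ≡ 107
191^76 ≡ 94
191^114 ≡ 228
191^228 ≡ 1
The smallest such exponent is 228, so the order of 191 is 228.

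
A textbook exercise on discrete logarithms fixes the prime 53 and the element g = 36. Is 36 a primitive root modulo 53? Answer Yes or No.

No

φ(53) = 53 − 1 = 52 = 2^2 · 13.
It suffices to check that the order of 36 is not a proper divisor of 52: compute 36^(52/q) for q ∈ {2, 13}.
36^26 ≡ 1 (mod 53)  [q = 2: ≡ 1 ✗]
36^4 ≡ 46 (mod 53)  [q = 13: ≢ 1 ✓]
36^26 ≡ 1 shows ord(36) | 26, strictly less than φ(53); not a primitive root.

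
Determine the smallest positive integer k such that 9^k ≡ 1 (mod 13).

3

By Lagrange's theorem, ord_13(9) divides φ(13) = 13 − 1 = 12 = 2^2 · 3.
Divisors of 12: 1, 2, 3, 4, 6, 12.
Evaluate successive powers at the divisors of 12:
9^1 ≡ 9 (mod 13)
9^2 ≡ 3 (mod 13)
9^3 ≡ 1 (mod 13) ✓
Therefore the multiplicative order of 9 modulo 13 is 3.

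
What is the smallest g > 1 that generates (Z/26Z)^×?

7

φ(26) = φ(2)·φ(13) = 1·12 = 12 = 2^2 · 3.
Test candidates g = 2, 3, … against the prime factors q ∈ {2, 3} of φ(26): g is a generator iff g^(12/q) ≢ 1 for every such q.
g = 2: gcd(2, 26) = 2 > 1, not a unit — skip.
g = 3: 3^6 ≡ 1 — hits 1, so not a primitive root.
g = 4: gcd(4, 26) = 2 > 1, not a unit — skip.
g = 5: 5^6 ≡ 25; 5^4 ≡ 1 — hits 1, so not a primitive root.
g = 6: gcd(6, 26) = 2 > 1, not a unit — skip.
g = 7: 7^6 ≡ 25; 7^4 ≡ 9 — none is 1, so 7 is a primitive root.
Hence the least primitive root of 26 is 7.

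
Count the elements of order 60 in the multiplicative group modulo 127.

0

φ(127) = 127 − 1 = 126 = 2 · 3^2 · 7.
In a cyclic group of order 126, there are φ(d) elements of order d for each divisor d of 126, and zero for non-divisors.
Since 60 ∤ 126, the count is 0.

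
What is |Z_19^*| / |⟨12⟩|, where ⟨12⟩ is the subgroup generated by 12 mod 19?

3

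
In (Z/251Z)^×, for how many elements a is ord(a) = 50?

20

φ(251) = 251 − 1 = 250 = 2 · 5^3.
In a cyclic group of order 250, there are φ(d) elements of order d for each divisor d of 250, and zero for non-divisors.
50 = 2 · 5^2 divides 250, and φ(50) = 20.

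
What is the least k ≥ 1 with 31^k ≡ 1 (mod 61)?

By Lagrange's theorem, ord_61(31) divides φ(61) = 61 − 1 = 60 = 2^2 · 3 · 5.
Divisors of 60: 1, 2, 3, 4, 5, 6, 10, 12, 15, 20, 30, 60.
Evaluate successive powers at the divisors of 60:
31^1 ≡ 31
31^2 ≡ 46
31^3 ≡ 23
31^4 ≡ 42
31^5 ≡ 21
31^6 ≡ 41
31^10 ≡ 14
31^12 ≡ 34
31^15 ≡ 50
31^20 ≡ 13
31^30 ≡ 60
31^60 ≡ 1
The smallest such exponent is 60, so the order of 31 is 60.

60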